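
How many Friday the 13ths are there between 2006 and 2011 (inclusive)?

10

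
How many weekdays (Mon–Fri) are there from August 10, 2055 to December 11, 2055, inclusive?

August 10, 2055 is a Tuesday.
That's 124 days from start to end, counting both.
124 = 7 × 17 + 5, so there are 17 full weeks plus 5 extra days.
Each full week contributes 5 weekdays (Mon–Fri): 17 × 5 = 85.
The 5 extra days are Tue, Wed, Thu, Fri, Sat — 4 of them qualify.
Total: 85 + 4 = 89.

89 weekdays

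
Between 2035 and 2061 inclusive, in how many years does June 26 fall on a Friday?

Day of week of June 26 in each year:
2035: Tue, 2036: Thu, 2037: Fri ✓, 2038: Sat, 2039: Sun, 2040: Tue, 2041: Wed, 2042: Thu, 2043: Fri ✓, 2044: Sun, 2045: Mon, 2046: Tue, 2047: Wed, 2048: Fri ✓, 2049: Sat, 2050: Sun, 2051: Mon, 2052: Wed, 2053: Thu, 2054: Fri ✓, 2055: Sat, 2056: Mon, 2057: Tue, 2058: Wed, 2059: Thu, 2060: Sat, 2061: Sun
Fridays: 2037, 2043, 2048, 2054.

4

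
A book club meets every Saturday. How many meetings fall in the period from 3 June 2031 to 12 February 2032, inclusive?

36 Saturdays

3 June 2031 is a Tuesday.
From 3 June 2031 to 12 February 2032 is 255 days inclusive.
255 = 7 × 36 + 3, so there are 36 full weeks plus 3 extra days.
Each full week contributes one Saturday: 36 so far.
The 3 extra days are Tuesday, Wednesday, Thursday — none qualify.
Total: 36 + 0 = 36.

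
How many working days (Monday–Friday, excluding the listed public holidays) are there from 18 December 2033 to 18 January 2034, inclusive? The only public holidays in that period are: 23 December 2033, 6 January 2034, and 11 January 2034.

20 working days

18 December 2033 is a Sunday.
That's 32 days from start to end, counting both.
32 = 7 × 4 + 4, so there are 4 full weeks plus 4 extra days.
Each full week contributes 5 weekdays (Mon–Fri): 4 × 5 = 20.
The 4 extra days are Sunday, Monday, Tuesday, Wednesday — 3 of them qualify.
Total: 20 + 3 = 23.
Holidays: 23 December 2033 (Fri); 6 January 2034 (Fri); 11 January 2034 (Wed).
All 3 holidays fall on weekdays, so subtract 3.
Business days: 23 − 3 = 20.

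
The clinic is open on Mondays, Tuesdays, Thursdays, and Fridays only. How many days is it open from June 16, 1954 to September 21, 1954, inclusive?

56

June 16, 1954 is a Wednesday.
From June 16, 1954 to September 21, 1954 is 98 days inclusive.
98 = 7 × 14, so the span is exactly 14 full weeks.
Each full week contributes 4 days from the set (Mon, Tue, Thu, Fri): 14 × 4 = 56.
Total: 56.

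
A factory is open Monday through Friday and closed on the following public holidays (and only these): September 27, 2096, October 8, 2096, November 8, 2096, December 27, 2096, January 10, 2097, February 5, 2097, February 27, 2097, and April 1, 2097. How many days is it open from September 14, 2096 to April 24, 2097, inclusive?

151 business days

September 14, 2096 is a Friday.
The range spans 223 days (inclusive of both endpoints).
223 = 7 × 31 + 6, so there are 31 full weeks plus 6 extra days.
Each full week contributes 5 weekdays (Mon–Fri): 31 × 5 = 155.
The 6 extra days are Friday, Saturday, Sunday, Monday, Tuesday, Wednesday — 4 of them qualify.
Total: 155 + 4 = 159.
Holidays: September 27, 2096 (Thu); October 8, 2096 (Mon); November 8, 2096 (Thu); December 27, 2096 (Thu); January 10, 2097 (Thu); February 5, 2097 (Tue); February 27, 2097 (Wed); April 1, 2097 (Mon).
All 8 holidays fall on weekdays, so subtract 8.
Business days: 159 − 8 = 151.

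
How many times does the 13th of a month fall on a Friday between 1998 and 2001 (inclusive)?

7

Friday-the-13ths by year:
1998: Feb, Mar, Nov
1999: Aug
2000: Oct
2001: Apr, Jul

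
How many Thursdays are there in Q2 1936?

April 1, 1936 is a Wednesday.
That's 91 days from start to end, counting both.
91 = 7 × 13, so the span is exactly 13 full weeks.
Each full week contributes one Thursday: 13 so far.
Total: 13.

13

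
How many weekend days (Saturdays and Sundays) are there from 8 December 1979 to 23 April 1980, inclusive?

8 December 1979 is a Saturday.
That's 138 days from start to end, counting both.
138 = 7 × 19 + 5, so there are 19 full weeks plus 5 extra days.
Each full week contributes 2 weekend days (Sat, Sun): 19 × 2 = 38.
The 5 extra days are Saturday, Sunday, Monday, Tuesday, Wednesday — 2 of them qualify.
Total: 38 + 2 = 40.

40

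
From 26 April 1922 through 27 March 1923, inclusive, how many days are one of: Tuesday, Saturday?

96

26 April 1922 is a Wednesday.
The range spans 336 days (inclusive of both endpoints).
336 = 7 × 48, so the span is exactly 48 full weeks.
Each full week contributes 2 days from the set (Tue, Sat): 48 × 2 = 96.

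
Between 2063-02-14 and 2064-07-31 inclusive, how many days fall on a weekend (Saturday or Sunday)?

152

2063-02-14 is a Wednesday.
That's 534 days from start to end, counting both.
534 = 7 × 76 + 2, so there are 76 full weeks plus 2 extra days.
Each full week contributes 2 weekend days (Sat, Sun): 76 × 2 = 152.
The 2 extra days are Wednesday, Thursday — none qualify.
Total: 152 + 0 = 152.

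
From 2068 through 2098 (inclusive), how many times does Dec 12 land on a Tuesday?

Day of week of December 12 in each year:
2068: Wed, 2069: Thu, 2070: Fri, 2071: Sat, 2072: Mon, 2073: Tue ✓, 2074: Wed, 2075: Thu, 2076: Sat, 2077: Sun, 2078: Mon, 2079: Tue ✓, 2080: Thu, 2081: Fri, 2082: Sat, 2083: Sun, 2084: Tue ✓, 2085: Wed, 2086: Thu, 2087: Fri, 2088: Sun, 2089: Mon, 2090: Tue ✓, 2091: Wed, 2092: Fri, 2093: Sat, 2094: Sun, 2095: Mon, 2096: Wed, 2097: Thu, 2098: Fri
Tuesdays: 2073, 2079, 2084, 2090.

4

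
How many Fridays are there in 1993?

53

Jan 1, 1993 is a Friday.
From Jan 1, 1993 to Dec 31, 1993 is 365 days inclusive.
365 = 7 × 52 + 1, so there are 52 full weeks plus 1 extra day.
Each full week contributes one Friday: 52 so far.
The 1 extra day is Friday — 1 of them qualifies.
Total: 52 + 1 = 53.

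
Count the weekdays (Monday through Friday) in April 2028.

April 1, 2028 is a Saturday.
From April 1, 2028 to April 30, 2028 is 30 days inclusive.
30 = 7 × 4 + 2, so there are 4 full weeks plus 2 extra days.
Each full week contributes 5 weekdays (Mon–Fri): 4 × 5 = 20.
The 2 extra days are Sat, Sun — none qualify.
Total: 20 + 0 = 20.

20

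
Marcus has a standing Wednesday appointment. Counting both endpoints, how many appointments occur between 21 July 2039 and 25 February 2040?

31

21 July 2039 is a Thursday.
That's 220 days from start to end, counting both.
220 = 7 × 31 + 3, so there are 31 full weeks plus 3 extra days.
Each full week contributes one Wednesday: 31 so far.
The 3 extra days are Thursday, Friday, Saturday — none qualify.
Total: 31 + 0 = 31.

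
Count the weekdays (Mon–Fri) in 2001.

1 January 2001 is a Monday.
From 1 January 2001 to 31 December 2001 is 365 days inclusive.
365 = 7 × 52 + 1, so there are 52 full weeks plus 1 extra day.
Each full week contributes 5 weekdays (Mon–Fri): 52 × 5 = 260.
The 1 extra day is Monday — 1 of them qualifies.
Total: 260 + 1 = 261.

261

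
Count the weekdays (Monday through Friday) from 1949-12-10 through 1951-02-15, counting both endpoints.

309

1949-12-10 is a Saturday.
The range spans 433 days (inclusive of both endpoints).
433 = 7 × 61 + 6, so there are 61 full weeks plus 6 extra days.
Each full week contributes 5 weekdays (Mon–Fri): 61 × 5 = 305.
The 6 extra days are Saturday, Sunday, Monday, Tuesday, Wednesday, Thursday — 4 of them qualify.
Total: 305 + 4 = 309.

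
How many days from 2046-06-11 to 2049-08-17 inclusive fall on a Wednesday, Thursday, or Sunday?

498

2046-06-11 is a Monday.
That's 1164 days from start to end, counting both.
1164 = 7 × 166 + 2, so there are 166 full weeks plus 2 extra days.
Each full week contributes 3 days from the set (Wed, Thu, Sun): 166 × 3 = 498.
The 2 extra days are Monday, Tuesday — none qualify.
Total: 498 + 0 = 498.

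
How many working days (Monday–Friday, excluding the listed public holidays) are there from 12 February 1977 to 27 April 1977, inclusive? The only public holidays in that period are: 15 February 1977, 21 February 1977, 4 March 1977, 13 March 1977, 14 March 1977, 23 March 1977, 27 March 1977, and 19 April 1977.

47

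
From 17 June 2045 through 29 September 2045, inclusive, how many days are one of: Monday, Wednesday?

30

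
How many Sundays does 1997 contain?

52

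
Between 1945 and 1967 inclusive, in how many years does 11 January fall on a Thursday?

3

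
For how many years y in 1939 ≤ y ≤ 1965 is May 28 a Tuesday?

Day of week of May 28 in each year:
1939: Sun, 1940: Tue ✓, 1941: Wed, 1942: Thu, 1943: Fri, 1944: Sun, 1945: Mon, 1946: Tue ✓, 1947: Wed, 1948: Fri, 1949: Sat, 1950: Sun, 1951: Mon, 1952: Wed, 1953: Thu, 1954: Fri, 1955: Sat, 1956: Mon, 1957: Tue ✓, 1958: Wed, 1959: Thu, 1960: Sat, 1961: Sun, 1962: Mon, 1963: Tue ✓, 1964: Thu, 1965: Fri
Tuesdays: 1940, 1946, 1957, 1963.

4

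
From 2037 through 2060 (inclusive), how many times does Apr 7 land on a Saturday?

3

Day of week of April 7 in each year:
2037: Tue, 2038: Wed, 2039: Thu, 2040: Sat ✓, 2041: Sun, 2042: Mon, 2043: Tue, 2044: Thu, 2045: Fri, 2046: Sat ✓, 2047: Sun, 2048: Tue, 2049: Wed, 2050: Thu, 2051: Fri, 2052: Sun, 2053: Mon, 2054: Tue, 2055: Wed, 2056: Fri, 2057: Sat ✓, 2058: Sun, 2059: Mon, 2060: Wed
Saturdays: 2040, 2046, 2057.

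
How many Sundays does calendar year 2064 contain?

52

January 1, 2064 is a Tuesday.
That's 366 days from start to end, counting both.
366 = 7 × 52 + 2, so there are 52 full weeks plus 2 extra days.
Each full week contributes one Sunday: 52 so far.
The 2 extra days are Tue, Wed — none qualify.
Total: 52 + 0 = 52.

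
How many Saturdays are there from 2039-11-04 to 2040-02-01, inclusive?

2039-11-04 is a Friday.
From 2039-11-04 to 2040-02-01 is 90 days inclusive.
90 = 7 × 12 + 6, so there are 12 full weeks plus 6 extra days.
Each full week contributes one Saturday: 12 so far.
The 6 extra days are Fri, Sat, Sun, Mon, Tue, Wed — 1 of them qualifies.
Total: 12 + 1 = 13.

13 Saturdays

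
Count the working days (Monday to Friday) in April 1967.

20 weekdays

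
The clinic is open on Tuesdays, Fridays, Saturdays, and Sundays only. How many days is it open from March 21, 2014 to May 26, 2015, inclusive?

248

March 21, 2014 is a Friday.
That's 432 days from start to end, counting both.
432 = 7 × 61 + 5, so there are 61 full weeks plus 5 extra days.
Each full week contributes 4 days from the set (Tue, Fri, Sat, Sun): 61 × 4 = 244.
The 5 extra days are Friday, Saturday, Sunday, Monday, Tuesday — 4 of them qualify.
Total: 244 + 4 = 248.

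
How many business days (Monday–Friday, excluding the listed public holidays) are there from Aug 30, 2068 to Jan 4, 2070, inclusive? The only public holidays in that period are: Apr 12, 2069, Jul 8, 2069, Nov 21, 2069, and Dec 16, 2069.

Aug 30, 2068 is a Thursday.
That's 493 days from start to end, counting both.
493 = 7 × 70 + 3, so there are 70 full weeks plus 3 extra days.
Each full week contributes 5 weekdays (Mon–Fri): 70 × 5 = 350.
The 3 extra days are Thu, Fri, Sat — 2 of them qualify.
Total: 350 + 2 = 352.
Holidays: Apr 12, 2069 (Fri); Jul 8, 2069 (Mon); Nov 21, 2069 (Thu); Dec 16, 2069 (Mon).
All 4 holidays fall on weekdays, so subtract 4.
Business days: 352 − 4 = 348.

348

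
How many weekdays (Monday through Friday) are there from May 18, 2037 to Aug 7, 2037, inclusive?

May 18, 2037 is a Monday.
That's 82 days from start to end, counting both.
82 = 7 × 11 + 5, so there are 11 full weeks plus 5 extra days.
Each full week contributes 5 weekdays (Mon–Fri): 11 × 5 = 55.
The 5 extra days are Monday, Tuesday, Wednesday, Thursday, Friday — 5 of them qualify.
Total: 55 + 5 = 60.

60 weekdays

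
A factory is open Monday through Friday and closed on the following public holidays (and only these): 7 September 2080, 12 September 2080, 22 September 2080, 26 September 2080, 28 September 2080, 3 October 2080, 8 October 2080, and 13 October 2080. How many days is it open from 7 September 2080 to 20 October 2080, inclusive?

7 September 2080 is a Saturday.
That's 44 days from start to end, counting both.
44 = 7 × 6 + 2, so there are 6 full weeks plus 2 extra days.
Each full week contributes 5 weekdays (Mon–Fri): 6 × 5 = 30.
The 2 extra days are Sat, Sun — none qualify.
Total: 30 + 0 = 30.
Holidays: 7 September 2080 (Sat); 12 September 2080 (Thu); 22 September 2080 (Sun); 26 September 2080 (Thu); 28 September 2080 (Sat); 3 October 2080 (Thu); 8 October 2080 (Tue); 13 October 2080 (Sun).
4 of the 8 holidays fall on weekdays; the rest are weekends and were already excluded.
Business days: 30 − 4 = 26.

26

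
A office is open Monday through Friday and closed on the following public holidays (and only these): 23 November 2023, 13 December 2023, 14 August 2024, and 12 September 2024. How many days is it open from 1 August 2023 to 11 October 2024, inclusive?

310 business days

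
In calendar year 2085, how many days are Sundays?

52

January 1, 2085 is a Monday.
That's 365 days from start to end, counting both.
365 = 7 × 52 + 1, so there are 52 full weeks plus 1 extra day.
Each full week contributes one Sunday: 52 so far.
The 1 extra day is Monday — none qualify.
Total: 52 + 0 = 52.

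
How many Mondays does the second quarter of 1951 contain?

Apr 1, 1951 is a Sunday.
That's 91 days from start to end, counting both.
91 = 7 × 13, so the span is exactly 13 full weeks.
Each full week contributes one Monday: 13 so far.
Total: 13.

13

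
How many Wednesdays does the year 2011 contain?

1 January 2011 is a Saturday.
That's 365 days from start to end, counting both.
365 = 7 × 52 + 1, so there are 52 full weeks plus 1 extra day.
Each full week contributes one Wednesday: 52 so far.
The 1 extra day is Saturday — none qualify.
Total: 52 + 0 = 52.

52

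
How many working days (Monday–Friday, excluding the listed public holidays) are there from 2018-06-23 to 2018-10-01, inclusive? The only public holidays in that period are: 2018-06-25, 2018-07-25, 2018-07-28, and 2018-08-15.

68

2018-06-23 is a Saturday.
That's 101 days from start to end, counting both.
101 = 7 × 14 + 3, so there are 14 full weeks plus 3 extra days.
Each full week contributes 5 weekdays (Mon–Fri): 14 × 5 = 70.
The 3 extra days are Saturday, Sunday, Monday — 1 of them qualifies.
Total: 70 + 1 = 71.
Holidays: 2018-06-25 (Mon); 2018-07-25 (Wed); 2018-07-28 (Sat); 2018-08-15 (Wed).
3 of the 4 holidays fall on weekdays; the rest are weekends and were already excluded.
Business days: 71 − 3 = 68.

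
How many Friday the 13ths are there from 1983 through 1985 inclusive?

6

Friday-the-13ths by year:
1983: May
1984: Jan, Apr, Jul
1985: Sep, Dec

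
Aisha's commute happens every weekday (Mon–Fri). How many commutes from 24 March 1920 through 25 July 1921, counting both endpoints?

349

24 March 1920 is a Wednesday.
From 24 March 1920 to 25 July 1921 is 489 days inclusive.
489 = 7 × 69 + 6, so there are 69 full weeks plus 6 extra days.
Each full week contributes 5 weekdays (Mon–Fri): 69 × 5 = 345.
The 6 extra days are Wed, Thu, Fri, Sat, Sun, Mon — 4 of them qualify.
Total: 345 + 4 = 349.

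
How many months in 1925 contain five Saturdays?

A month has five Saturdays exactly when Saturday falls within its first (length − 28) days.
Jan: 31 days, starts Thu → 5 of Thu, Fri, Sat ✓
Feb: 28 days, starts Sun → 5 of (none)
Mar: 31 days, starts Sun → 5 of Sun, Mon, Tue
Apr: 30 days, starts Wed → 5 of Wed, Thu
May: 31 days, starts Fri → 5 of Fri, Sat, Sun ✓
Jun: 30 days, starts Mon → 5 of Mon, Tue
Jul: 31 days, starts Wed → 5 of Wed, Thu, Fri
Aug: 31 days, starts Sat → 5 of Sat, Sun, Mon ✓
Sep: 30 days, starts Tue → 5 of Tue, Wed
Oct: 31 days, starts Thu → 5 of Thu, Fri, Sat ✓
Nov: 30 days, starts Sun → 5 of Sun, Mon
Dec: 31 days, starts Tue → 5 of Tue, Wed, Thu
Months with five Saturdays: Jan, May, Aug, Oct.

4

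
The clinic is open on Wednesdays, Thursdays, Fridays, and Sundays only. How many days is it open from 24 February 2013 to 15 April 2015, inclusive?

24 February 2013 is a Sunday.
That's 781 days from start to end, counting both.
781 = 7 × 111 + 4, so there are 111 full weeks plus 4 extra days.
Each full week contributes 4 days from the set (Wed, Thu, Fri, Sun): 111 × 4 = 444.
The 4 extra days are Sunday, Monday, Tuesday, Wednesday — 2 of them qualify.
Total: 444 + 2 = 446.

446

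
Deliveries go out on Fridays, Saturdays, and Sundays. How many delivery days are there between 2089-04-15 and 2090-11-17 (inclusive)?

250

2089-04-15 is a Friday.
From 2089-04-15 to 2090-11-17 is 582 days inclusive.
582 = 7 × 83 + 1, so there are 83 full weeks plus 1 extra day.
Each full week contributes 3 days from the set (Fri, Sat, Sun): 83 × 3 = 249.
The 1 extra day is Fri — 1 of them qualifies.
Total: 249 + 1 = 250.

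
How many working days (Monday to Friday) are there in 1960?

January 1, 1960 is a Friday.
From January 1, 1960 to December 31, 1960 is 366 days inclusive.
366 = 7 × 52 + 2, so there are 52 full weeks plus 2 extra days.
Each full week contributes 5 weekdays (Mon–Fri): 52 × 5 = 260.
The 2 extra days are Friday, Saturday — 1 of them qualifies.
Total: 260 + 1 = 261.

261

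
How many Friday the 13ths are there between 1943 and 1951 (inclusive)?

14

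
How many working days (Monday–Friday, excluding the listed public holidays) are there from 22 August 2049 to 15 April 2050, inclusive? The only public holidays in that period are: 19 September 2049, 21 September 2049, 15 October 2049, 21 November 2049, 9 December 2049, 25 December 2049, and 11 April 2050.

166

22 August 2049 is a Sunday.
From 22 August 2049 to 15 April 2050 is 237 days inclusive.
237 = 7 × 33 + 6, so there are 33 full weeks plus 6 extra days.
Each full week contributes 5 weekdays (Mon–Fri): 33 × 5 = 165.
The 6 extra days are Sunday, Monday, Tuesday, Wednesday, Thursday, Friday — 5 of them qualify.
Total: 165 + 5 = 170.
Holidays: 19 September 2049 (Sun); 21 September 2049 (Tue); 15 October 2049 (Fri); 21 November 2049 (Sun); 9 December 2049 (Thu); 25 December 2049 (Sat); 11 April 2050 (Mon).
4 of the 7 holidays fall on weekdays; the rest are weekends and were already excluded.
Business days: 170 − 4 = 166.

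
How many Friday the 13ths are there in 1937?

The 13th falls on a Friday when the month's 13th has weekday Fri.
Jan 13 is Wed; Feb 13 is Sat; Mar 13 is Sat; Apr 13 is Tue; May 13 is Thu; Jun 13 is Sun; Jul 13 is Tue; Aug 13 is Fri ✓; Sep 13 is Mon; Oct 13 is Wed; Nov 13 is Sat; Dec 13 is Mon.
Friday the 13ths: Aug.

1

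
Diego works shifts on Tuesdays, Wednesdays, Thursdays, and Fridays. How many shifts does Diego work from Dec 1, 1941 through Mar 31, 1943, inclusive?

278

Dec 1, 1941 is a Monday.
That's 486 days from start to end, counting both.
486 = 7 × 69 + 3, so there are 69 full weeks plus 3 extra days.
Each full week contributes 4 days from the set (Tue, Wed, Thu, Fri): 69 × 4 = 276.
The 3 extra days are Mon, Tue, Wed — 2 of them qualify.
Total: 276 + 2 = 278.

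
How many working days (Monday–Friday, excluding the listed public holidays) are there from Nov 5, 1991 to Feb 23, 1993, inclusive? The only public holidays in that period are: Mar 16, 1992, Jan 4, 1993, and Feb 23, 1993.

338

Nov 5, 1991 is a Tuesday.
The range spans 477 days (inclusive of both endpoints).
477 = 7 × 68 + 1, so there are 68 full weeks plus 1 extra day.
Each full week contributes 5 weekdays (Mon–Fri): 68 × 5 = 340.
The 1 extra day is Tue — 1 of them qualifies.
Total: 340 + 1 = 341.
Holidays: Mar 16, 1992 (Mon); Jan 4, 1993 (Mon); Feb 23, 1993 (Tue).
All 3 holidays fall on weekdays, so subtract 3.
Business days: 341 − 3 = 338.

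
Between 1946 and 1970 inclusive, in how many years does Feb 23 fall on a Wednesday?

3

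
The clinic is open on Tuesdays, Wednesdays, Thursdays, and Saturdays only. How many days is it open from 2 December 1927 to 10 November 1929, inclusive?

2 December 1927 is a Friday.
That's 710 days from start to end, counting both.
710 = 7 × 101 + 3, so there are 101 full weeks plus 3 extra days.
Each full week contributes 4 days from the set (Tue, Wed, Thu, Sat): 101 × 4 = 404.
The 3 extra days are Friday, Saturday, Sunday — 1 of them qualifies.
Total: 404 + 1 = 405.

405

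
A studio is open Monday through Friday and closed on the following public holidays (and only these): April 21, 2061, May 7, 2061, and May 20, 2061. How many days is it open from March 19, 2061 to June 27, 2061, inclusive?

March 19, 2061 is a Saturday.
That's 101 days from start to end, counting both.
101 = 7 × 14 + 3, so there are 14 full weeks plus 3 extra days.
Each full week contributes 5 weekdays (Mon–Fri): 14 × 5 = 70.
The 3 extra days are Saturday, Sunday, Monday — 1 of them qualifies.
Total: 70 + 1 = 71.
Holidays: April 21, 2061 (Thu); May 7, 2061 (Sat); May 20, 2061 (Fri).
2 of the 3 holidays fall on weekdays; the rest are weekends and were already excluded.
Business days: 71 − 2 = 69.

69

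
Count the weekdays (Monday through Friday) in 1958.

261

Jan 1, 1958 is a Wednesday.
That's 365 days from start to end, counting both.
365 = 7 × 52 + 1, so there are 52 full weeks plus 1 extra day.
Each full week contributes 5 weekdays (Mon–Fri): 52 × 5 = 260.
The 1 extra day is Wed — 1 of them qualifies.
Total: 260 + 1 = 261.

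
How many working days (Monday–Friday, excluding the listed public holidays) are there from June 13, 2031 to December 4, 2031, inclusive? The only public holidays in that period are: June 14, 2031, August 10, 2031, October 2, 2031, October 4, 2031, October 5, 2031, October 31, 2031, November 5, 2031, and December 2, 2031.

121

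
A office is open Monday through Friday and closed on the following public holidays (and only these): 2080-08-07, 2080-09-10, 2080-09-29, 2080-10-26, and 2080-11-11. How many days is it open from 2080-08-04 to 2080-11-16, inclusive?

2080-08-04 is a Sunday.
The range spans 105 days (inclusive of both endpoints).
105 = 7 × 15, so the span is exactly 15 full weeks.
Each full week contributes 5 weekdays (Mon–Fri): 15 × 5 = 75.
Holidays: 2080-08-07 (Wed); 2080-09-10 (Tue); 2080-09-29 (Sun); 2080-10-26 (Sat); 2080-11-11 (Mon).
3 of the 5 holidays fall on weekdays; the rest are weekends and were already excluded.
Business days: 75 − 3 = 72.

72 working days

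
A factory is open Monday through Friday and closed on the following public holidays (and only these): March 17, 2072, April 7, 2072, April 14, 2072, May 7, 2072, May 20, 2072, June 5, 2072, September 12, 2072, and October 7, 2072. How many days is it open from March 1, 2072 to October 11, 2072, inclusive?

March 1, 2072 is a Tuesday.
The range spans 225 days (inclusive of both endpoints).
225 = 7 × 32 + 1, so there are 32 full weeks plus 1 extra day.
Each full week contributes 5 weekdays (Mon–Fri): 32 × 5 = 160.
The 1 extra day is Tue — 1 of them qualifies.
Total: 160 + 1 = 161.
Holidays: March 17, 2072 (Thu); April 7, 2072 (Thu); April 14, 2072 (Thu); May 7, 2072 (Sat); May 20, 2072 (Fri); June 5, 2072 (Sun); September 12, 2072 (Mon); October 7, 2072 (Fri).
6 of the 8 holidays fall on weekdays; the rest are weekends and were already excluded.
Business days: 161 − 6 = 155.

155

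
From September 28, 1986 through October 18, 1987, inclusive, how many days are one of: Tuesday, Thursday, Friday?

September 28, 1986 is a Sunday.
That's 386 days from start to end, counting both.
386 = 7 × 55 + 1, so there are 55 full weeks plus 1 extra day.
Each full week contributes 3 days from the set (Tue, Thu, Fri): 55 × 3 = 165.
The 1 extra day is Sunday — none qualify.
Total: 165 + 0 = 165.

165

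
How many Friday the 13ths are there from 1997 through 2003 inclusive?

11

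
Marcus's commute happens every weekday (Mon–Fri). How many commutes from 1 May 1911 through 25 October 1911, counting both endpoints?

128 weekdays

1 May 1911 is a Monday.
That's 178 days from start to end, counting both.
178 = 7 × 25 + 3, so there are 25 full weeks plus 3 extra days.
Each full week contributes 5 weekdays (Mon–Fri): 25 × 5 = 125.
The 3 extra days are Mon, Tue, Wed — 3 of them qualify.
Total: 125 + 3 = 128.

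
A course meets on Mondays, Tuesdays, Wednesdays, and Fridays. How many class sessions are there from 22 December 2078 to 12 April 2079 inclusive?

64

22 December 2078 is a Thursday.
That's 112 days from start to end, counting both.
112 = 7 × 16, so the span is exactly 16 full weeks.
Each full week contributes 4 days from the set (Mon, Tue, Wed, Fri): 16 × 4 = 64.
Total: 64.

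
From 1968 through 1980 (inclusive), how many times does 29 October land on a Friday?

2

Day of week of October 29 in each year:
1968: Tue, 1969: Wed, 1970: Thu, 1971: Fri ✓, 1972: Sun, 1973: Mon, 1974: Tue, 1975: Wed, 1976: Fri ✓, 1977: Sat, 1978: Sun, 1979: Mon, 1980: Wed
Fridays: 1971, 1976.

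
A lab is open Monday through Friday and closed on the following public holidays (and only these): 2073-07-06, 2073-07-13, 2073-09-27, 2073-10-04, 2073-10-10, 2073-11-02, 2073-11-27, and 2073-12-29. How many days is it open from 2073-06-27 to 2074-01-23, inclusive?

143 working days

2073-06-27 is a Tuesday.
From 2073-06-27 to 2074-01-23 is 211 days inclusive.
211 = 7 × 30 + 1, so there are 30 full weeks plus 1 extra day.
Each full week contributes 5 weekdays (Mon–Fri): 30 × 5 = 150.
The 1 extra day is Tue — 1 of them qualifies.
Total: 150 + 1 = 151.
Holidays: 2073-07-06 (Thu); 2073-07-13 (Thu); 2073-09-27 (Wed); 2073-10-04 (Wed); 2073-10-10 (Tue); 2073-11-02 (Thu); 2073-11-27 (Mon); 2073-12-29 (Fri).
All 8 holidays fall on weekdays, so subtract 8.
Business days: 151 − 8 = 143.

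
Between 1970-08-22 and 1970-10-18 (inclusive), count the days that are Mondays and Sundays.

1970-08-22 is a Saturday.
That's 58 days from start to end, counting both.
58 = 7 × 8 + 2, so there are 8 full weeks plus 2 extra days.
Each full week contributes 2 days from the set (Mon, Sun): 8 × 2 = 16.
The 2 extra days are Sat, Sun — 1 of them qualifies.
Total: 16 + 1 = 17.

17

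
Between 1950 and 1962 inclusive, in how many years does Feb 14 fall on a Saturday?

Day of week of February 14 in each year:
1950: Tue, 1951: Wed, 1952: Thu, 1953: Sat ✓, 1954: Sun, 1955: Mon, 1956: Tue, 1957: Thu, 1958: Fri, 1959: Sat ✓, 1960: Sun, 1961: Tue, 1962: Wed
Saturdays: 1953, 1959.

2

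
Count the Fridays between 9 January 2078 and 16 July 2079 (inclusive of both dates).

79

9 January 2078 is a Sunday.
That's 554 days from start to end, counting both.
554 = 7 × 79 + 1, so there are 79 full weeks plus 1 extra day.
Each full week contributes one Friday: 79 so far.
The 1 extra day is Sun — none qualify.
Total: 79 + 0 = 79.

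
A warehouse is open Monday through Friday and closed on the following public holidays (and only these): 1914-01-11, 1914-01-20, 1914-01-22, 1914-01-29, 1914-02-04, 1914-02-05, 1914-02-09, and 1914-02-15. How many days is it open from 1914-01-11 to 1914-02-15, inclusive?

19 working days

1914-01-11 is a Sunday.
From 1914-01-11 to 1914-02-15 is 36 days inclusive.
36 = 7 × 5 + 1, so there are 5 full weeks plus 1 extra day.
Each full week contributes 5 weekdays (Mon–Fri): 5 × 5 = 25.
The 1 extra day is Sunday — none qualify.
Total: 25 + 0 = 25.
Holidays: 1914-01-11 (Sun); 1914-01-20 (Tue); 1914-01-22 (Thu); 1914-01-29 (Thu); 1914-02-04 (Wed); 1914-02-05 (Thu); 1914-02-09 (Mon); 1914-02-15 (Sun).
6 of the 8 holidays fall on weekdays; the rest are weekends and were already excluded.
Business days: 25 − 6 = 19.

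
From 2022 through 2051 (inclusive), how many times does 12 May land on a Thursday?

5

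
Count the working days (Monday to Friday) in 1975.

261

1 January 1975 is a Wednesday.
From 1 January 1975 to 31 December 1975 is 365 days inclusive.
365 = 7 × 52 + 1, so there are 52 full weeks plus 1 extra day.
Each full week contributes 5 weekdays (Mon–Fri): 52 × 5 = 260.
The 1 extra day is Wed — 1 of them qualifies.
Total: 260 + 1 = 261.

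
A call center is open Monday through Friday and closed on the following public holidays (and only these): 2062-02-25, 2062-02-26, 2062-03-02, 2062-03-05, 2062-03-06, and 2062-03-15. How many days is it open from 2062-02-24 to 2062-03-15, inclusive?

11

2062-02-24 is a Friday.
The range spans 20 days (inclusive of both endpoints).
20 = 7 × 2 + 6, so there are 2 full weeks plus 6 extra days.
Each full week contributes 5 weekdays (Mon–Fri): 2 × 5 = 10.
The 6 extra days are Fri, Sat, Sun, Mon, Tue, Wed — 4 of them qualify.
Total: 10 + 4 = 14.
Holidays: 2062-02-25 (Sat); 2062-02-26 (Sun); 2062-03-02 (Thu); 2062-03-05 (Sun); 2062-03-06 (Mon); 2062-03-15 (Wed).
3 of the 6 holidays fall on weekdays; the rest are weekends and were already excluded.
Business days: 14 − 3 = 11.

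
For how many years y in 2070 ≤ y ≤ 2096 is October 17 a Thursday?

Day of week of October 17 in each year:
2070: Fri, 2071: Sat, 2072: Mon, 2073: Tue, 2074: Wed, 2075: Thu ✓, 2076: Sat, 2077: Sun, 2078: Mon, 2079: Tue, 2080: Thu ✓, 2081: Fri, 2082: Sat, 2083: Sun, 2084: Tue, 2085: Wed, 2086: Thu ✓, 2087: Fri, 2088: Sun, 2089: Mon, 2090: Tue, 2091: Wed, 2092: Fri, 2093: Sat, 2094: Sun, 2095: Mon, 2096: Wed
Thursdays: 2075, 2080, 2086.

3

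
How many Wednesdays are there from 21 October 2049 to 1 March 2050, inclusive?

21 October 2049 is a Thursday.
The range spans 132 days (inclusive of both endpoints).
132 = 7 × 18 + 6, so there are 18 full weeks plus 6 extra days.
Each full week contributes one Wednesday: 18 so far.
The 6 extra days are Thursday, Friday, Saturday, Sunday, Monday, Tuesday — none qualify.
Total: 18 + 0 = 18.

18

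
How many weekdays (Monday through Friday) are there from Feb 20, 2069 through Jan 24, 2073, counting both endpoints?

Feb 20, 2069 is a Wednesday.
That's 1435 days from start to end, counting both.
1435 = 7 × 205, so the span is exactly 205 full weeks.
Each full week contributes 5 weekdays (Mon–Fri): 205 × 5 = 1025.
Total: 1025.

1025 weekdays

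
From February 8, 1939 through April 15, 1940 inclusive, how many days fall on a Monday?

February 8, 1939 is a Wednesday.
The range spans 433 days (inclusive of both endpoints).
433 = 7 × 61 + 6, so there are 61 full weeks plus 6 extra days.
Each full week contributes one Monday: 61 so far.
The 6 extra days are Wednesday, Thursday, Friday, Saturday, Sunday, Monday — 1 of them qualifies.
Total: 61 + 1 = 62.

62 Mondays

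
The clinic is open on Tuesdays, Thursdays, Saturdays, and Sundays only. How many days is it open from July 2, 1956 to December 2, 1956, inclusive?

July 2, 1956 is a Monday.
The range spans 154 days (inclusive of both endpoints).
154 = 7 × 22, so the span is exactly 22 full weeks.
Each full week contributes 4 days from the set (Tue, Thu, Sat, Sun): 22 × 4 = 88.
Total: 88.

88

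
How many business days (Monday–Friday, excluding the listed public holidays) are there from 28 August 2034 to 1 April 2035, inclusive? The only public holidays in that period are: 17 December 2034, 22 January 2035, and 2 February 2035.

153

28 August 2034 is a Monday.
That's 217 days from start to end, counting both.
217 = 7 × 31, so the span is exactly 31 full weeks.
Each full week contributes 5 weekdays (Mon–Fri): 31 × 5 = 155.
Total: 155.
Holidays: 17 December 2034 (Sun); 22 January 2035 (Mon); 2 February 2035 (Fri).
2 of the 3 holidays fall on weekdays; the rest are weekends and were already excluded.
Business days: 155 − 2 = 153.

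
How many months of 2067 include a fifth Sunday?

A month has five Sundays exactly when Sunday falls within its first (length − 28) days.
Jan: 31 days, starts Sat → 5 of Sat, Sun, Mon ✓
Feb: 28 days, starts Tue → 5 of (none)
Mar: 31 days, starts Tue → 5 of Tue, Wed, Thu
Apr: 30 days, starts Fri → 5 of Fri, Sat
May: 31 days, starts Sun → 5 of Sun, Mon, Tue ✓
Jun: 30 days, starts Wed → 5 of Wed, Thu
Jul: 31 days, starts Fri → 5 of Fri, Sat, Sun ✓
Aug: 31 days, starts Mon → 5 of Mon, Tue, Wed
Sep: 30 days, starts Thu → 5 of Thu, Fri
Oct: 31 days, starts Sat → 5 of Sat, Sun, Mon ✓
Nov: 30 days, starts Tue → 5 of Tue, Wed
Dec: 31 days, starts Thu → 5 of Thu, Fri, Sat
Months with five Sundays: Jan, May, Jul, Oct.

4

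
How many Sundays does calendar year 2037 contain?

52

January 1, 2037 is a Thursday.
From January 1, 2037 to December 31, 2037 is 365 days inclusive.
365 = 7 × 52 + 1, so there are 52 full weeks plus 1 extra day.
Each full week contributes one Sunday: 52 so far.
The 1 extra day is Thu — none qualify.
Total: 52 + 0 = 52.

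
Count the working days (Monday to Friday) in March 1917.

22

1917-03-01 is a Thursday.
From 1917-03-01 to 1917-03-31 is 31 days inclusive.
31 = 7 × 4 + 3, so there are 4 full weeks plus 3 extra days.
Each full week contributes 5 weekdays (Mon–Fri): 4 × 5 = 20.
The 3 extra days are Thu, Fri, Sat — 2 of them qualify.
Total: 20 + 2 = 22.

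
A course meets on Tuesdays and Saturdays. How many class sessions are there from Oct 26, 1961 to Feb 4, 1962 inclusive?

29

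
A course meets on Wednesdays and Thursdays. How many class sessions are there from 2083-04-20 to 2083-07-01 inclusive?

22

2083-04-20 is a Tuesday.
From 2083-04-20 to 2083-07-01 is 73 days inclusive.
73 = 7 × 10 + 3, so there are 10 full weeks plus 3 extra days.
Each full week contributes 2 days from the set (Wed, Thu): 10 × 2 = 20.
The 3 extra days are Tuesday, Wednesday, Thursday — 2 of them qualify.
Total: 20 + 2 = 22.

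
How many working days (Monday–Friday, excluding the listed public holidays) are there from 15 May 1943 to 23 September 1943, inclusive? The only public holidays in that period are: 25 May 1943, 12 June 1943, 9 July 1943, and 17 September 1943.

15 May 1943 is a Saturday.
From 15 May 1943 to 23 September 1943 is 132 days inclusive.
132 = 7 × 18 + 6, so there are 18 full weeks plus 6 extra days.
Each full week contributes 5 weekdays (Mon–Fri): 18 × 5 = 90.
The 6 extra days are Saturday, Sunday, Monday, Tuesday, Wednesday, Thursday — 4 of them qualify.
Total: 90 + 4 = 94.
Holidays: 25 May 1943 (Tue); 12 June 1943 (Sat); 9 July 1943 (Fri); 17 September 1943 (Fri).
3 of the 4 holidays fall on weekdays; the rest are weekends and were already excluded.
Business days: 94 − 3 = 91.

91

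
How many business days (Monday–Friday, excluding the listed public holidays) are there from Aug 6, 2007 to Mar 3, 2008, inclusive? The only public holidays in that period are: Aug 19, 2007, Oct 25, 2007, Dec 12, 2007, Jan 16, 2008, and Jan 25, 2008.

147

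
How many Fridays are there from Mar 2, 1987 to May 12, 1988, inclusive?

Mar 2, 1987 is a Monday.
The range spans 438 days (inclusive of both endpoints).
438 = 7 × 62 + 4, so there are 62 full weeks plus 4 extra days.
Each full week contributes one Friday: 62 so far.
The 4 extra days are Monday, Tuesday, Wednesday, Thursday — none qualify.
Total: 62 + 0 = 62.

62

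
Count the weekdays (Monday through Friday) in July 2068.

22 weekdays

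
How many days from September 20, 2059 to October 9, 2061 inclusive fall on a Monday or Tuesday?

214

September 20, 2059 is a Saturday.
From September 20, 2059 to October 9, 2061 is 751 days inclusive.
751 = 7 × 107 + 2, so there are 107 full weeks plus 2 extra days.
Each full week contributes 2 days from the set (Mon, Tue): 107 × 2 = 214.
The 2 extra days are Sat, Sun — none qualify.
Total: 214 + 0 = 214.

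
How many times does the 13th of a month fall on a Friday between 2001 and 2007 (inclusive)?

Friday-the-13ths by year:
2001: Apr, Jul
2002: Sep, Dec
2003: Jun
2004: Feb, Aug
2005: May
2006: Jan, Oct
2007: Apr, Jul

12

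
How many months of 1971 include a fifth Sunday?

4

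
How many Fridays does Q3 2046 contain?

13

July 1, 2046 is a Sunday.
From July 1, 2046 to September 30, 2046 is 92 days inclusive.
92 = 7 × 13 + 1, so there are 13 full weeks plus 1 extra day.
Each full week contributes one Friday: 13 so far.
The 1 extra day is Sunday — none qualify.
Total: 13 + 0 = 13.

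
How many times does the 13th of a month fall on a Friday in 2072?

1

The 13th falls on a Friday when the month's 13th has weekday Fri.
Jan 13 is Wed; Feb 13 is Sat; Mar 13 is Sun; Apr 13 is Wed; May 13 is Fri ✓; Jun 13 is Mon; Jul 13 is Wed; Aug 13 is Sat; Sep 13 is Tue; Oct 13 is Thu; Nov 13 is Sun; Dec 13 is Tue.
Friday the 13ths: May.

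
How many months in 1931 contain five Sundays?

4

A month has five Sundays exactly when Sunday falls within its first (length − 28) days.
Jan: 31 days, starts Thu → 5 of Thu, Fri, Sat
Feb: 28 days, starts Sun → 5 of (none)
Mar: 31 days, starts Sun → 5 of Sun, Mon, Tue ✓
Apr: 30 days, starts Wed → 5 of Wed, Thu
May: 31 days, starts Fri → 5 of Fri, Sat, Sun ✓
Jun: 30 days, starts Mon → 5 of Mon, Tue
Jul: 31 days, starts Wed → 5 of Wed, Thu, Fri
Aug: 31 days, starts Sat → 5 of Sat, Sun, Mon ✓
Sep: 30 days, starts Tue → 5 of Tue, Wed
Oct: 31 days, starts Thu → 5 of Thu, Fri, Sat
Nov: 30 days, starts Sun → 5 of Sun, Mon ✓
Dec: 31 days, starts Tue → 5 of Tue, Wed, Thu
Months with five Sundays: Mar, May, Aug, Nov.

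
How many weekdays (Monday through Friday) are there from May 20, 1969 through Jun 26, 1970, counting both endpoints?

May 20, 1969 is a Tuesday.
That's 403 days from start to end, counting both.
403 = 7 × 57 + 4, so there are 57 full weeks plus 4 extra days.
Each full week contributes 5 weekdays (Mon–Fri): 57 × 5 = 285.
The 4 extra days are Tuesday, Wednesday, Thursday, Friday — 4 of them qualify.
Total: 285 + 4 = 289.

289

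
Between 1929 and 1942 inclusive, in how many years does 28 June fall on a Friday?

3

Day of week of June 28 in each year:
1929: Fri ✓, 1930: Sat, 1931: Sun, 1932: Tue, 1933: Wed, 1934: Thu, 1935: Fri ✓, 1936: Sun, 1937: Mon, 1938: Tue, 1939: Wed, 1940: Fri ✓, 1941: Sat, 1942: Sun
Fridays: 1929, 1935, 1940.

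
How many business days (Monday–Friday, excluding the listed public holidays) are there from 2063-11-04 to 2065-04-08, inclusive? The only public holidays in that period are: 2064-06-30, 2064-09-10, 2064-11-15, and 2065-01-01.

370

2063-11-04 is a Sunday.
From 2063-11-04 to 2065-04-08 is 522 days inclusive.
522 = 7 × 74 + 4, so there are 74 full weeks plus 4 extra days.
Each full week contributes 5 weekdays (Mon–Fri): 74 × 5 = 370.
The 4 extra days are Sun, Mon, Tue, Wed — 3 of them qualify.
Total: 370 + 3 = 373.
Holidays: 2064-06-30 (Mon); 2064-09-10 (Wed); 2064-11-15 (Sat); 2065-01-01 (Thu).
3 of the 4 holidays fall on weekdays; the rest are weekends and were already excluded.
Business days: 373 − 3 = 370.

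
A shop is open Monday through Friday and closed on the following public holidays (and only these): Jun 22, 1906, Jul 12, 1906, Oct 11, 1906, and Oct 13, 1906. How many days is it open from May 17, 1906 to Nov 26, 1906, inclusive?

135

May 17, 1906 is a Thursday.
That's 194 days from start to end, counting both.
194 = 7 × 27 + 5, so there are 27 full weeks plus 5 extra days.
Each full week contributes 5 weekdays (Mon–Fri): 27 × 5 = 135.
The 5 extra days are Thu, Fri, Sat, Sun, Mon — 3 of them qualify.
Total: 135 + 3 = 138.
Holidays: Jun 22, 1906 (Fri); Jul 12, 1906 (Thu); Oct 11, 1906 (Thu); Oct 13, 1906 (Sat).
3 of the 4 holidays fall on weekdays; the rest are weekends and were already excluded.
Business days: 138 − 3 = 135.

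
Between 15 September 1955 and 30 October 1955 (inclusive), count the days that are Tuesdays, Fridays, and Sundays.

20

15 September 1955 is a Thursday.
That's 46 days from start to end, counting both.
46 = 7 × 6 + 4, so there are 6 full weeks plus 4 extra days.
Each full week contributes 3 days from the set (Tue, Fri, Sun): 6 × 3 = 18.
The 4 extra days are Thursday, Friday, Saturday, Sunday — 2 of them qualify.
Total: 18 + 2 = 20.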